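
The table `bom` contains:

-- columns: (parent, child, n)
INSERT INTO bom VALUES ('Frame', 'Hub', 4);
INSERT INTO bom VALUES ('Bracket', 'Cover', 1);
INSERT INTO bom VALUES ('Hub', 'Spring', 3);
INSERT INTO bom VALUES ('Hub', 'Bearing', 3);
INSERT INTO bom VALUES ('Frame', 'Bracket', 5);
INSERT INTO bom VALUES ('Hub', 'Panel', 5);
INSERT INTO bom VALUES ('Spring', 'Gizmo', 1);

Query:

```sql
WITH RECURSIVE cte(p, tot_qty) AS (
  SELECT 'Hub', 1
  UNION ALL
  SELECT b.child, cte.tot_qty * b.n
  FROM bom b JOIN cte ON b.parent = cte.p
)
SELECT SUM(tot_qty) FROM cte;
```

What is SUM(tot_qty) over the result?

15

Base: (Hub, tot_qty=1).
Iteration 1: components of {Hub} -> Bearing = 1*3 = 3, Panel = 1*5 = 5, Spring = 1*3 = 3.
Iteration 2: components of {Bearing,Panel,Spring} -> Gizmo = 3*1 = 3.
Iteration 3: no further components; recursion stops.
SUM(tot_qty) = 1 + 3 + 3 + 5 + 3 = 15.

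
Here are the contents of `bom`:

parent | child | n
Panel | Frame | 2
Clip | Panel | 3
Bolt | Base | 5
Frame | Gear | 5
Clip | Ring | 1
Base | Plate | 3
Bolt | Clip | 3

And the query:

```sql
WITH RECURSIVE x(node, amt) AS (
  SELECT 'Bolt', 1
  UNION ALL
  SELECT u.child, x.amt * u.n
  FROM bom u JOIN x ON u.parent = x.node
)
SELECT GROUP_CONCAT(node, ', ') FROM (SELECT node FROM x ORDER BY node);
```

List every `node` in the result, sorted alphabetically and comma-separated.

Base, Bolt, Clip, Frame, Gear, Panel, Plate, Ring

Base: (Bolt, amt=1).
Iteration 1: components of {Bolt} -> Base = 1*5 = 5, Clip = 1*3 = 3.
Iteration 2: components of {Base,Clip} -> Panel = 3*3 = 9, Plate = 5*3 = 15, Ring = 3*1 = 3.
Iteration 3: components of {Panel,Plate,Ring} -> Frame = 9*2 = 18.
Iteration 4: components of {Frame} -> Gear = 18*5 = 90.
Iteration 5: no further components; recursion stops.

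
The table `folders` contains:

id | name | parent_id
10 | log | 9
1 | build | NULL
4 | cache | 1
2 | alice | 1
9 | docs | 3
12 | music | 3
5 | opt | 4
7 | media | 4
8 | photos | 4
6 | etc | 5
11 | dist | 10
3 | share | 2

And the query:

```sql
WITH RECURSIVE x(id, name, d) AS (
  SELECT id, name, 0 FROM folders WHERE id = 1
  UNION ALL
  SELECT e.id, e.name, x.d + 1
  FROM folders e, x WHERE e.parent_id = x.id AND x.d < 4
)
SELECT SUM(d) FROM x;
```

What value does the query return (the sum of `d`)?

Base: id=1 (build) at d 0.
Iteration 1: rows with parent_id in {1} -> alice (id 2, d 1), cache (id 4, d 1).
Iteration 2: rows with parent_id in {2,4} -> share (id 3, d 2), opt (id 5, d 2), media (id 7, d 2), photos (id 8, d 2).
Iteration 3: rows with parent_id in {3,5,7,8} -> etc (id 6, d 3), docs (id 9, d 3), music (id 12, d 3).
Iteration 4: rows with parent_id in {6,9,12} -> log (id 10, d 4).
Iteration 5: d < 4 fails for all current rows; recursion stops.
SUM(d) = 0 + 1 + 1 + 2 + 2 + 2 + 2 + 3 + 3 + 3 + 4 = 23.

23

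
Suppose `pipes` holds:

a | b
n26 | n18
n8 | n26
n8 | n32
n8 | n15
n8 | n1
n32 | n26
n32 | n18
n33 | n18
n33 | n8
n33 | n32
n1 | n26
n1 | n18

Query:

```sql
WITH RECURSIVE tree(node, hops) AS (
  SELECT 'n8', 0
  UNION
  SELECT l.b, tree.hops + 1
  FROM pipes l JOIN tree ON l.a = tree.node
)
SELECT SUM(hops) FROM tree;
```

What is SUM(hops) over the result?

11

Base: (n8, hops=0).
Iteration 1: edges from {n8} -> (n1, hops=1), (n15, hops=1), (n26, hops=1), (n32, hops=1).
Iteration 2: edges from {n1,n15,n26,n32} -> (n18, hops=2), (n26, hops=2). [UNION drops 3 duplicate row(s)]
Iteration 3: edges from {n18,n26} -> (n18, hops=3).
Iteration 4: no outgoing edges from {n18}; recursion stops.
SUM(hops) = 0 + 1 + 1 + 1 + 1 + 2 + 2 + 3 = 11.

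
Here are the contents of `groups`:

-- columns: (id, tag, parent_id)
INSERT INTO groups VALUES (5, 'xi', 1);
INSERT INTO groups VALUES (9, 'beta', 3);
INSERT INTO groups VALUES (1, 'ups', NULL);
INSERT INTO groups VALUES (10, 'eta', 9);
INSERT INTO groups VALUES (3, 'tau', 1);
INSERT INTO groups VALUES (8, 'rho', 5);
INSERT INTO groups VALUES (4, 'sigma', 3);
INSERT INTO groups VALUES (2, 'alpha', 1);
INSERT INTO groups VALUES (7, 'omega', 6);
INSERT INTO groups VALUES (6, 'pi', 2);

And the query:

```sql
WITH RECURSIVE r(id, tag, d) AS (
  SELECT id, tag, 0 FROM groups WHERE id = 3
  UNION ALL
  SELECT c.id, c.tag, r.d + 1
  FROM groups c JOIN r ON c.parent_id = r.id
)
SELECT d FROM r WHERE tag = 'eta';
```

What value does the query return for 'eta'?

Base: id=3 (tau) at d 0.
Iteration 1: rows with parent_id in {3} -> sigma (id 4, d 1), beta (id 9, d 1).
Iteration 2: rows with parent_id in {4,9} -> eta (id 10, d 2).
Iteration 3: no rows with parent_id in {10}; recursion stops.

2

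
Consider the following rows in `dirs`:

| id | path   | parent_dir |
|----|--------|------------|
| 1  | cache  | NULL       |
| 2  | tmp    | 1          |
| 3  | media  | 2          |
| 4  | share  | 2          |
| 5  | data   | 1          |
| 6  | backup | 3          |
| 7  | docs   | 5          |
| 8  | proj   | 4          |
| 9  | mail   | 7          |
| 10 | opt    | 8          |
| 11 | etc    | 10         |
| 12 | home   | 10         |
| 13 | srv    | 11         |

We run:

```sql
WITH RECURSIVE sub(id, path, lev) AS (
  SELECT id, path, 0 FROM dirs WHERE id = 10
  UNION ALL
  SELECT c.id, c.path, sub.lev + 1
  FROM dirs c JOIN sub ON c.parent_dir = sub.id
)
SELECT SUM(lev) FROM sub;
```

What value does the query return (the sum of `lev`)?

4

Base: id=10 (opt) at lev 0.
Iteration 1: rows with parent_dir in {10} -> etc (id 11, lev 1), home (id 12, lev 1).
Iteration 2: rows with parent_dir in {11,12} -> srv (id 13, lev 2).
Iteration 3: no rows with parent_dir in {13}; recursion stops.
SUM(lev) = 0 + 1 + 1 + 2 = 4.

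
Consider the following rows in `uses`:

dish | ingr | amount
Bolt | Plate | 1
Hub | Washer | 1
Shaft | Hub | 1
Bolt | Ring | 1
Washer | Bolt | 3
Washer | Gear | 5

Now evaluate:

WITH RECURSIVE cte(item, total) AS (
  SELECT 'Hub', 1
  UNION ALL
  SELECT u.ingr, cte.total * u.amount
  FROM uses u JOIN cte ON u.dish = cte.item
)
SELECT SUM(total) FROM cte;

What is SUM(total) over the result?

16

Base: (Hub, total=1).
Iteration 1: components of {Hub} -> Washer = 1*1 = 1.
Iteration 2: components of {Washer} -> Bolt = 1*3 = 3, Gear = 1*5 = 5.
Iteration 3: components of {Bolt,Gear} -> Plate = 3*1 = 3, Ring = 3*1 = 3.
Iteration 4: no further components; recursion stops.
SUM(total) = 1 + 1 + 3 + 5 + 3 + 3 = 16.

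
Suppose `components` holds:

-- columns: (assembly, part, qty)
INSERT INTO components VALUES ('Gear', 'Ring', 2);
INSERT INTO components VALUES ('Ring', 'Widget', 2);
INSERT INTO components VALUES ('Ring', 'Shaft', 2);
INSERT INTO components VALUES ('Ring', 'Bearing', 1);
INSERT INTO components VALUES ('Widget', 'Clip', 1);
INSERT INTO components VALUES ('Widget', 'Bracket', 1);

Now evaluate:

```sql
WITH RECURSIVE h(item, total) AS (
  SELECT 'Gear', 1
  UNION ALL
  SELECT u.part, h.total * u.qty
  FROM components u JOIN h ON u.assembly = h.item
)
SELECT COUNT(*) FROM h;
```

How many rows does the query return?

Base: (Gear, total=1).
Iteration 1: components of {Gear} -> Ring = 1*2 = 2.
Iteration 2: components of {Ring} -> Bearing = 2*1 = 2, Shaft = 2*2 = 4, Widget = 2*2 = 4.
Iteration 3: components of {Bearing,Shaft,Widget} -> Bracket = 4*1 = 4, Clip = 4*1 = 4.
Iteration 4: no further components; recursion stops.
Total rows emitted: 7.

7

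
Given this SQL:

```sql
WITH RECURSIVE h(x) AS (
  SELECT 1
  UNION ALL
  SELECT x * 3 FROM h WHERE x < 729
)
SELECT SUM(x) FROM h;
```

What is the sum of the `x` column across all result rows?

1093

Base: x=1.
Iteration 1: 1 < 729 holds -> x = 1 * 3 = 3.
Iteration 2: 3 < 729 holds -> x = 3 * 3 = 9.
Iteration 3: 9 < 729 holds -> x = 9 * 3 = 27.
Iteration 4: 27 < 729 holds -> x = 27 * 3 = 81.
Iteration 5: 81 < 729 holds -> x = 81 * 3 = 243.
Iteration 6: 243 < 729 holds -> x = 243 * 3 = 729.
Iteration 7: 729 < 729 fails; recursion stops.
SUM(x) = 1 + 3 + 9 + 27 + 81 + 243 + 729 = 1093.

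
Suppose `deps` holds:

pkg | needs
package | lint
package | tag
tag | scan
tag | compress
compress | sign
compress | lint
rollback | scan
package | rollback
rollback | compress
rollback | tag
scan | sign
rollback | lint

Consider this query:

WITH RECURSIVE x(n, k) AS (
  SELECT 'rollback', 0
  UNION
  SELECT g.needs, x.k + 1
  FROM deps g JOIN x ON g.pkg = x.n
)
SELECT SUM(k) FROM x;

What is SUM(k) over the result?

Base: (rollback, k=0).
Iteration 1: edges from {rollback} -> (compress, k=1), (lint, k=1), (scan, k=1), (tag, k=1).
Iteration 2: edges from {compress,lint,scan,tag} -> (compress, k=2), (lint, k=2), (scan, k=2), (sign, k=2). [UNION drops 1 duplicate row(s)]
Iteration 3: edges from {compress,lint,scan,sign} -> (lint, k=3), (sign, k=3). [UNION drops 1 duplicate row(s)]
Iteration 4: no outgoing edges from {lint,sign}; recursion stops.
SUM(k) = 0 + 1 + 1 + 1 + 1 + 2 + 2 + 2 + 2 + 3 + 3 = 18.

18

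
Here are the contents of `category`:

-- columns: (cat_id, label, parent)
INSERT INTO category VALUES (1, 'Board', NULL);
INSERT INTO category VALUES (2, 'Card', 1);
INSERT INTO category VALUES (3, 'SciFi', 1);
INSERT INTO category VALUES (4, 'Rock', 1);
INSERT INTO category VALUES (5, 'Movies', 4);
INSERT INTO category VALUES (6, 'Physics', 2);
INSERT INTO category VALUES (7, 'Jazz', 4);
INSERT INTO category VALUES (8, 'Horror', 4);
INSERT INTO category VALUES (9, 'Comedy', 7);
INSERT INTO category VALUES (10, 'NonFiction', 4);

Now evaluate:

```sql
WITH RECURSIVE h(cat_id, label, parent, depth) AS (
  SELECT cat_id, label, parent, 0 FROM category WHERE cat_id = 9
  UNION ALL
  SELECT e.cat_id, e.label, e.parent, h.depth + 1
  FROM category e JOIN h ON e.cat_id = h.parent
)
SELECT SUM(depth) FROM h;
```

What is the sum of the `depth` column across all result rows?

Base: cat_id=9 (Comedy), parent=7, depth 0.
Iteration 1: join on cat_id=7 -> Jazz (id 7, parent=4, depth 1).
Iteration 2: join on cat_id=4 -> Rock (id 4, parent=1, depth 2).
Iteration 3: join on cat_id=1 -> Board (id 1, parent=NULL, depth 3).
Iteration 4: parent is NULL; no match; recursion stops.
SUM(depth) = 0 + 1 + 2 + 3 = 6.

6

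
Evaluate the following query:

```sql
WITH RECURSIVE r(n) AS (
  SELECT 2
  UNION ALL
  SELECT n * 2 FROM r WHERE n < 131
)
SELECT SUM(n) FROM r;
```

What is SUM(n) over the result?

510

Base: n=2.
Iteration 1: 2 < 131 holds -> n = 2 * 2 = 4.
Iteration 2: 4 < 131 holds -> n = 4 * 2 = 8.
Iteration 3: 8 < 131 holds -> n = 8 * 2 = 16.
Iteration 4: 16 < 131 holds -> n = 16 * 2 = 32.
Iteration 5: 32 < 131 holds -> n = 32 * 2 = 64.
Iteration 6: 64 < 131 holds -> n = 64 * 2 = 128.
Iteration 7: 128 < 131 holds -> n = 128 * 2 = 256.
Iteration 8: 256 < 131 fails; recursion stops.
SUM(n) = 2 + 4 + 8 + 16 + 32 + 64 + 128 + 256 = 510.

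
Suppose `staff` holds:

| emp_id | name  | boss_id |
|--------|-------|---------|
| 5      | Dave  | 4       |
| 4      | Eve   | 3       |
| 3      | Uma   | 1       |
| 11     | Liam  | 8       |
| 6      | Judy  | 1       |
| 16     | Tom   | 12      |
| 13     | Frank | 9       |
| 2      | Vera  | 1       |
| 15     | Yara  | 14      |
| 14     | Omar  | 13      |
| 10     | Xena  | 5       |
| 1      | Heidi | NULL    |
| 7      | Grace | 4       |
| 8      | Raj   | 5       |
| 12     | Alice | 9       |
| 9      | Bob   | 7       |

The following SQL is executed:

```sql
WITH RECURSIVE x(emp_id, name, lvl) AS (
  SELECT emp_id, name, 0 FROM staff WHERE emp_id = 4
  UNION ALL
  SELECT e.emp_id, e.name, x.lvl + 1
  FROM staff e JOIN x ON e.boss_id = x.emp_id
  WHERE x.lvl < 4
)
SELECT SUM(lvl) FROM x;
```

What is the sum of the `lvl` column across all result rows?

Base: emp_id=4 (Eve) at lvl 0.
Iteration 1: rows with boss_id in {4} -> Dave (id 5, lvl 1), Grace (id 7, lvl 1).
Iteration 2: rows with boss_id in {5,7} -> Raj (id 8, lvl 2), Bob (id 9, lvl 2), Xena (id 10, lvl 2).
Iteration 3: rows with boss_id in {8,9,10} -> Liam (id 11, lvl 3), Alice (id 12, lvl 3), Frank (id 13, lvl 3).
Iteration 4: rows with boss_id in {11,12,13} -> Omar (id 14, lvl 4), Tom (id 16, lvl 4).
Iteration 5: lvl < 4 fails for all current rows; recursion stops.
SUM(lvl) = 0 + 1 + 1 + 2 + 2 + 2 + 3 + 3 + 3 + 4 + 4 = 25.

25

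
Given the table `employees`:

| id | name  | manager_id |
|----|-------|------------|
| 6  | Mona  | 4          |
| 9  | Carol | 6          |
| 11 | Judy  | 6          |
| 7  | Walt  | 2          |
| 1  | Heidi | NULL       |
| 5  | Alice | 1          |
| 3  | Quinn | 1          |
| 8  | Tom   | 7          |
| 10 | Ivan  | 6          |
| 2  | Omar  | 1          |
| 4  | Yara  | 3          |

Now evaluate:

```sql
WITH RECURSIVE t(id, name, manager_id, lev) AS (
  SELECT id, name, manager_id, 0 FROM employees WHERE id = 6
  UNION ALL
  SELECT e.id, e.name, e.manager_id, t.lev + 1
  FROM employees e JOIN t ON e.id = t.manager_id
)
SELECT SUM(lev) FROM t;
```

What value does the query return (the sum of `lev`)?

6

Base: id=6 (Mona), manager_id=4, lev 0.
Iteration 1: join on id=4 -> Yara (id 4, manager_id=3, lev 1).
Iteration 2: join on id=3 -> Quinn (id 3, manager_id=1, lev 2).
Iteration 3: join on id=1 -> Heidi (id 1, manager_id=NULL, lev 3).
Iteration 4: manager_id is NULL; no match; recursion stops.
SUM(lev) = 0 + 1 + 2 + 3 = 6.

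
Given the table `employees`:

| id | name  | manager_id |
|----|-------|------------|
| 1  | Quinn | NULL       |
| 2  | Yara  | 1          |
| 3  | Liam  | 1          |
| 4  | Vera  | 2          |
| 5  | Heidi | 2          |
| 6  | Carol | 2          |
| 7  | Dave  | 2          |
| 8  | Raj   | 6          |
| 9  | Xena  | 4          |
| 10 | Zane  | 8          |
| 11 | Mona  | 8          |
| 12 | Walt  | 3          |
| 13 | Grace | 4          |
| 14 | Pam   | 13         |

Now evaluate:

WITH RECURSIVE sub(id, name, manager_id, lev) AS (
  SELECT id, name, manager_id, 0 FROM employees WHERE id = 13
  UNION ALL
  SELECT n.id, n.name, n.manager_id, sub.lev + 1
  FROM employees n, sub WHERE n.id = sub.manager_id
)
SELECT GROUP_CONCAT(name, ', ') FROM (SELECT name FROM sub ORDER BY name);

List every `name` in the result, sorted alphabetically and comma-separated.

Grace, Quinn, Vera, Yara

Base: id=13 (Grace), manager_id=4, lev 0.
Iteration 1: join on id=4 -> Vera (id 4, manager_id=2, lev 1).
Iteration 2: join on id=2 -> Yara (id 2, manager_id=1, lev 2).
Iteration 3: join on id=1 -> Quinn (id 1, manager_id=NULL, lev 3).
Iteration 4: manager_id is NULL; no match; recursion stops.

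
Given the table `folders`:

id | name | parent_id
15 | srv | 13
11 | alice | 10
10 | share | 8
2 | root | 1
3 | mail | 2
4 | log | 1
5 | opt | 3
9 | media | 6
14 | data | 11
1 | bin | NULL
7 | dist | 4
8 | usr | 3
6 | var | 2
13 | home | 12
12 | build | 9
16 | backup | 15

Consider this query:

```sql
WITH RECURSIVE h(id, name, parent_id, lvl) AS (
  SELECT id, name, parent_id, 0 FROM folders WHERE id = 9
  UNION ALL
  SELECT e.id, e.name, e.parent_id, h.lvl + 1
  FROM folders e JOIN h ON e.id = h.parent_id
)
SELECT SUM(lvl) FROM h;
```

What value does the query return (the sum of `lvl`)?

6

Base: id=9 (media), parent_id=6, lvl 0.
Iteration 1: join on id=6 -> var (id 6, parent_id=2, lvl 1).
Iteration 2: join on id=2 -> root (id 2, parent_id=1, lvl 2).
Iteration 3: join on id=1 -> bin (id 1, parent_id=NULL, lvl 3).
Iteration 4: parent_id is NULL; no match; recursion stops.
SUM(lvl) = 0 + 1 + 2 + 3 = 6.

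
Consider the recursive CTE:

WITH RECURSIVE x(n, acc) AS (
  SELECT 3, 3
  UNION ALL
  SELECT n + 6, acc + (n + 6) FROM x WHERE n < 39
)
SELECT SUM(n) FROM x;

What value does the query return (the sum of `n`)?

147

Base: n=3, acc=3.
Iteration 1: 3 < 39 holds -> n = 3 + 6 = 9, acc = 3 + 9 = 12.
Iteration 2: 9 < 39 holds -> n = 9 + 6 = 15, acc = 12 + 15 = 27.
Iteration 3: 15 < 39 holds -> n = 15 + 6 = 21, acc = 27 + 21 = 48.
Iteration 4: 21 < 39 holds -> n = 21 + 6 = 27, acc = 48 + 27 = 75.
Iteration 5: 27 < 39 holds -> n = 27 + 6 = 33, acc = 75 + 33 = 108.
Iteration 6: 33 < 39 holds -> n = 33 + 6 = 39, acc = 108 + 39 = 147.
Iteration 7: 39 < 39 fails; recursion stops.
SUM(n) = 3 + 9 + 15 + 21 + 27 + 33 + 39 = 147.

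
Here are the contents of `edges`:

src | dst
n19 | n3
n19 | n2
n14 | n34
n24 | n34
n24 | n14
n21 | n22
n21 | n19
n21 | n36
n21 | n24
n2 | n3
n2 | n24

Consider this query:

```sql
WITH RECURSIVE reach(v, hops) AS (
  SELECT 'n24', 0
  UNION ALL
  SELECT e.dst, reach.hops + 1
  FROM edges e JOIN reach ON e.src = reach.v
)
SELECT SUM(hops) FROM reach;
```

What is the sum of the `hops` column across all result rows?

Base: (n24, hops=0).
Iteration 1: edges from {n24} -> (n14, hops=1), (n34, hops=1).
Iteration 2: edges from {n14,n34} -> (n34, hops=2).
Iteration 3: no outgoing edges from {n34}; recursion stops.
SUM(hops) = 0 + 1 + 1 + 2 = 4.

4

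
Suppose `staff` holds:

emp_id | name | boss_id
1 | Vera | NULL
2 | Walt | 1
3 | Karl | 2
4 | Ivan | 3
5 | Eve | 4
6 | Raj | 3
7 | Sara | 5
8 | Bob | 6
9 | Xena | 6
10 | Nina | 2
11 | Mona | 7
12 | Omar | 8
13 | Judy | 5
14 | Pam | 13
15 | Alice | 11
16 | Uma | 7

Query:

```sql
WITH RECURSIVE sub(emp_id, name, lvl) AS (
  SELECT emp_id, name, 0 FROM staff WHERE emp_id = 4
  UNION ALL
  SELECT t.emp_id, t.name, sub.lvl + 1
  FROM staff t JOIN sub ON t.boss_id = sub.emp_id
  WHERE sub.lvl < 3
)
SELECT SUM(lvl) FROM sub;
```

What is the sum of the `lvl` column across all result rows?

14

Base: emp_id=4 (Ivan) at lvl 0.
Iteration 1: rows with boss_id in {4} -> Eve (id 5, lvl 1).
Iteration 2: rows with boss_id in {5} -> Sara (id 7, lvl 2), Judy (id 13, lvl 2).
Iteration 3: rows with boss_id in {7,13} -> Mona (id 11, lvl 3), Pam (id 14, lvl 3), Uma (id 16, lvl 3).
Iteration 4: lvl < 3 fails for all current rows; recursion stops.
SUM(lvl) = 0 + 1 + 2 + 2 + 3 + 3 + 3 = 14.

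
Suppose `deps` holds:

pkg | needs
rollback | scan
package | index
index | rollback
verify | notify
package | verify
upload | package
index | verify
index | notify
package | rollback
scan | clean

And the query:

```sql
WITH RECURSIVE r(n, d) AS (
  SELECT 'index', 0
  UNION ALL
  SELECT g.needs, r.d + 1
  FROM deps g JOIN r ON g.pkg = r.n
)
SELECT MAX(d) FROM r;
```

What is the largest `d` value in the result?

Base: (index, d=0).
Iteration 1: edges from {index} -> (notify, d=1), (rollback, d=1), (verify, d=1).
Iteration 2: edges from {notify,rollback,verify} -> (notify, d=2), (scan, d=2).
Iteration 3: edges from {notify,scan} -> (clean, d=3).
Iteration 4: no outgoing edges from {clean}; recursion stops.
d values: 0, 1, 1, 1, 2, 2, 3; the maximum is 3.

3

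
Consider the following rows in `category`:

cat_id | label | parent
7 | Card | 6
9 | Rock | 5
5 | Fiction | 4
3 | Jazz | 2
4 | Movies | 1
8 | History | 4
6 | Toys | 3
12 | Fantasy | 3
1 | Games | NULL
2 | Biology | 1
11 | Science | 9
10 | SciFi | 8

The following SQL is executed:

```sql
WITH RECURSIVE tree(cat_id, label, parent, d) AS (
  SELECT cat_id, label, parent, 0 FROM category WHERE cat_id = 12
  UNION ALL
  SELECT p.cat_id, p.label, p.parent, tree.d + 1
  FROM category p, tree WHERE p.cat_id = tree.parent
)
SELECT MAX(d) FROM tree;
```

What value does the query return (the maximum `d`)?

3

Base: cat_id=12 (Fantasy), parent=3, d 0.
Iteration 1: join on cat_id=3 -> Jazz (id 3, parent=2, d 1).
Iteration 2: join on cat_id=2 -> Biology (id 2, parent=1, d 2).
Iteration 3: join on cat_id=1 -> Games (id 1, parent=NULL, d 3).
Iteration 4: parent is NULL; no match; recursion stops.
d values: 0, 1, 2, 3; the maximum is 3.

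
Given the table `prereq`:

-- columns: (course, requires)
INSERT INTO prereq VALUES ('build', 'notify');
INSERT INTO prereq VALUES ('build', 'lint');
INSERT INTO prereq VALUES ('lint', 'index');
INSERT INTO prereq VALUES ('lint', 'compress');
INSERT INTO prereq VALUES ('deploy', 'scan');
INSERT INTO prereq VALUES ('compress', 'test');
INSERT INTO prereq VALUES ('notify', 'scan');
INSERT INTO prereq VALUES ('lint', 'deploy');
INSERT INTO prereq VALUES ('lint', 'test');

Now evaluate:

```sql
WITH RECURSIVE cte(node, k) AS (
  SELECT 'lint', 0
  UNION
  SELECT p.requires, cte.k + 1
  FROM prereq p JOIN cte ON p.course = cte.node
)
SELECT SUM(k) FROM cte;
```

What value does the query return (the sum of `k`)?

8

Base: (lint, k=0).
Iteration 1: edges from {lint} -> (compress, k=1), (deploy, k=1), (index, k=1), (test, k=1).
Iteration 2: edges from {compress,deploy,index,test} -> (scan, k=2), (test, k=2).
Iteration 3: no outgoing edges from {scan,test}; recursion stops.
SUM(k) = 0 + 1 + 1 + 1 + 1 + 2 + 2 = 8.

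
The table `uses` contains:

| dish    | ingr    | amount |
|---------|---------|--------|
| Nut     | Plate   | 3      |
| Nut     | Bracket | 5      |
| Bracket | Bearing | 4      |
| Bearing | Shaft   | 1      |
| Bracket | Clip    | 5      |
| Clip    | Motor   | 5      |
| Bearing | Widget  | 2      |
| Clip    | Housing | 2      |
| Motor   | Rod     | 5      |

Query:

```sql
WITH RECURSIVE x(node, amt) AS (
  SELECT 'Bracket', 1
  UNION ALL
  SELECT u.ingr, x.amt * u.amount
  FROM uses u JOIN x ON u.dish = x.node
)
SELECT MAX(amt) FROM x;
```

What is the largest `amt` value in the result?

125

Base: (Bracket, amt=1).
Iteration 1: components of {Bracket} -> Bearing = 1*4 = 4, Clip = 1*5 = 5.
Iteration 2: components of {Bearing,Clip} -> Housing = 5*2 = 10, Motor = 5*5 = 25, Shaft = 4*1 = 4, Widget = 4*2 = 8.
Iteration 3: components of {Housing,Motor,Shaft,Widget} -> Rod = 25*5 = 125.
Iteration 4: no further components; recursion stops.
amt values: 1, 4, 5, 4, 8, 25, 10, 125; the maximum is 125.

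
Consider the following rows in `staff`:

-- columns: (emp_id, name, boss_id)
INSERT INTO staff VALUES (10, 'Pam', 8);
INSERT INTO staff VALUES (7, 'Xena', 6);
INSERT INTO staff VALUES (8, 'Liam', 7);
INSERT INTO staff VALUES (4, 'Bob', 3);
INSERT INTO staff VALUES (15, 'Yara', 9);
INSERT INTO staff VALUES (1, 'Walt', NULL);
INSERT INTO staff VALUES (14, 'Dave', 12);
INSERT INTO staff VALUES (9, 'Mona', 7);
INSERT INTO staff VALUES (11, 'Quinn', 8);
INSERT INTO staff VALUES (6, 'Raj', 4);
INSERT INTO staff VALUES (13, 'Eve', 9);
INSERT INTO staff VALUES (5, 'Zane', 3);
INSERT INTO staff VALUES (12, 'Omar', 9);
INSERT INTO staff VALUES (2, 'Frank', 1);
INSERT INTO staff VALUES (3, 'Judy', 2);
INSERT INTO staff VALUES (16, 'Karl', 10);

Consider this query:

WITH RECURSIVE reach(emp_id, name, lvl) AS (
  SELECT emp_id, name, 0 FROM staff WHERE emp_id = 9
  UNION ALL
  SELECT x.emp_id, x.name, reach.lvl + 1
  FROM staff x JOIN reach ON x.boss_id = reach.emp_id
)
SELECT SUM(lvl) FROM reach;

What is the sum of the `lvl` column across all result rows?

Base: emp_id=9 (Mona) at lvl 0.
Iteration 1: rows with boss_id in {9} -> Omar (id 12, lvl 1), Eve (id 13, lvl 1), Yara (id 15, lvl 1).
Iteration 2: rows with boss_id in {12,13,15} -> Dave (id 14, lvl 2).
Iteration 3: no rows with boss_id in {14}; recursion stops.
SUM(lvl) = 0 + 1 + 1 + 1 + 2 = 5.

5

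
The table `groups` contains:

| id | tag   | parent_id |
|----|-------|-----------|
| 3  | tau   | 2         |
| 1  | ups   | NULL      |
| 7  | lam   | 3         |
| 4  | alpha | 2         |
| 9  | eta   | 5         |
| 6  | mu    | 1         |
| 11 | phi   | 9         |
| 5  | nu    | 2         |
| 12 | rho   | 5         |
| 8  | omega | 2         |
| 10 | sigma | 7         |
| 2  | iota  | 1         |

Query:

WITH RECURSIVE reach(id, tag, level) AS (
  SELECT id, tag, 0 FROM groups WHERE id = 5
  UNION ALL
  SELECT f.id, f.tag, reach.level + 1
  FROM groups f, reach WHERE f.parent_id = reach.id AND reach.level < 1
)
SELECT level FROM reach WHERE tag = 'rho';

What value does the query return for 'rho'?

1

Base: id=5 (nu) at level 0.
Iteration 1: rows with parent_id in {5} -> eta (id 9, level 1), rho (id 12, level 1).
Iteration 2: level < 1 fails for all current rows; recursion stops.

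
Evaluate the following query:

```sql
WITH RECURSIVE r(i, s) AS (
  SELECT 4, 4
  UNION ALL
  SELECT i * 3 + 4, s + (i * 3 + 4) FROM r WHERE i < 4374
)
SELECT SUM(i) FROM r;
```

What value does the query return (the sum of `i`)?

19664

Base: i=4, s=4.
Iteration 1: 4 < 4374 holds -> i = 4 * 3 + 4 = 16, s = 4 + 16 = 20.
Iteration 2: 16 < 4374 holds -> i = 16 * 3 + 4 = 52, s = 20 + 52 = 72.
Iteration 3: 52 < 4374 holds -> i = 52 * 3 + 4 = 160, s = 72 + 160 = 232.
Iteration 4: 160 < 4374 holds -> i = 160 * 3 + 4 = 484, s = 232 + 484 = 716.
Iteration 5: 484 < 4374 holds -> i = 484 * 3 + 4 = 1456, s = 716 + 1456 = 2172.
Iteration 6: 1456 < 4374 holds -> i = 1456 * 3 + 4 = 4372, s = 2172 + 4372 = 6544.
Iteration 7: 4372 < 4374 holds -> i = 4372 * 3 + 4 = 13120, s = 6544 + 13120 = 19664.
Iteration 8: 13120 < 4374 fails; recursion stops.
SUM(i) = 4 + 16 + 52 + 160 + 484 + 1456 + 4372 + 13120 = 19664.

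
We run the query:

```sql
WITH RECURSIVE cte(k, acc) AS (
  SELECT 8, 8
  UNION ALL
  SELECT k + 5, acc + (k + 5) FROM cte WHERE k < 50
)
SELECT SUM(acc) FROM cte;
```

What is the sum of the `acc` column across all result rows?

Base: k=8, acc=8.
Iteration 1: 8 < 50 holds -> k = 8 + 5 = 13, acc = 8 + 13 = 21.
Iteration 2: 13 < 50 holds -> k = 13 + 5 = 18, acc = 21 + 18 = 39.
Iteration 3: 18 < 50 holds -> k = 18 + 5 = 23, acc = 39 + 23 = 62.
Iteration 4: 23 < 50 holds -> k = 23 + 5 = 28, acc = 62 + 28 = 90.
Iteration 5: 28 < 50 holds -> k = 28 + 5 = 33, acc = 90 + 33 = 123.
Iteration 6: 33 < 50 holds -> k = 33 + 5 = 38, acc = 123 + 38 = 161.
Iteration 7: 38 < 50 holds -> k = 38 + 5 = 43, acc = 161 + 43 = 204.
Iteration 8: 43 < 50 holds -> k = 43 + 5 = 48, acc = 204 + 48 = 252.
Iteration 9: 48 < 50 holds -> k = 48 + 5 = 53, acc = 252 + 53 = 305.
Iteration 10: 53 < 50 fails; recursion stops.
SUM(acc) = 8 + 21 + 39 + 62 + 90 + 123 + 161 + 204 + 252 + 305 = 1265.

1265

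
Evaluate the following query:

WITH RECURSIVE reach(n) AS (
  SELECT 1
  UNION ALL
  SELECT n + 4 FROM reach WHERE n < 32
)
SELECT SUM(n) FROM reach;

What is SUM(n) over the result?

Base: n=1.
Iteration 1: 1 < 32 holds -> n = 1 + 4 = 5.
Iteration 2: 5 < 32 holds -> n = 5 + 4 = 9.
Iteration 3: 9 < 32 holds -> n = 9 + 4 = 13.
Iteration 4: 13 < 32 holds -> n = 13 + 4 = 17.
Iteration 5: 17 < 32 holds -> n = 17 + 4 = 21.
Iteration 6: 21 < 32 holds -> n = 21 + 4 = 25.
Iteration 7: 25 < 32 holds -> n = 25 + 4 = 29.
Iteration 8: 29 < 32 holds -> n = 29 + 4 = 33.
Iteration 9: 33 < 32 fails; recursion stops.
SUM(n) = 1 + 5 + 9 + 13 + 17 + 21 + 25 + 29 + 33 = 153.

153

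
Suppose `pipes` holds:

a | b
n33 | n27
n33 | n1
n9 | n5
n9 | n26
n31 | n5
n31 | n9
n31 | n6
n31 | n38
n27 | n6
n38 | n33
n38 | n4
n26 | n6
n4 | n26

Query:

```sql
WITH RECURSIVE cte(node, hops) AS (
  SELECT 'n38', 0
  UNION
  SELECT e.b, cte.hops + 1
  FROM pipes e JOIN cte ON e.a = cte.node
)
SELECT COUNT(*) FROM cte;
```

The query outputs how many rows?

7

Base: (n38, hops=0).
Iteration 1: edges from {n38} -> (n33, hops=1), (n4, hops=1).
Iteration 2: edges from {n33,n4} -> (n1, hops=2), (n26, hops=2), (n27, hops=2).
Iteration 3: edges from {n1,n26,n27} -> (n6, hops=3). [UNION drops 1 duplicate row(s)]
Iteration 4: no outgoing edges from {n6}; recursion stops.
Total rows emitted: 7.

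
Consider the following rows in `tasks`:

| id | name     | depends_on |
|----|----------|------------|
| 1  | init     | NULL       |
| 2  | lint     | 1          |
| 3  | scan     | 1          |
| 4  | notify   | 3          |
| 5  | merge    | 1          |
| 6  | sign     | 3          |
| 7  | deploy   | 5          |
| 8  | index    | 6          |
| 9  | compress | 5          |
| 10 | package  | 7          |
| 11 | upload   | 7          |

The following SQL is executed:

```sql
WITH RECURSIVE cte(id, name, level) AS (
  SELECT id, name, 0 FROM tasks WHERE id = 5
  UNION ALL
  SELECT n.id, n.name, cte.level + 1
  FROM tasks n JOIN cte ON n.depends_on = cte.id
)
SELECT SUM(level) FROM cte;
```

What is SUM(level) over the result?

Base: id=5 (merge) at level 0.
Iteration 1: rows with depends_on in {5} -> deploy (id 7, level 1), compress (id 9, level 1).
Iteration 2: rows with depends_on in {7,9} -> package (id 10, level 2), upload (id 11, level 2).
Iteration 3: no rows with depends_on in {10,11}; recursion stops.
SUM(level) = 0 + 1 + 1 + 2 + 2 = 6.

6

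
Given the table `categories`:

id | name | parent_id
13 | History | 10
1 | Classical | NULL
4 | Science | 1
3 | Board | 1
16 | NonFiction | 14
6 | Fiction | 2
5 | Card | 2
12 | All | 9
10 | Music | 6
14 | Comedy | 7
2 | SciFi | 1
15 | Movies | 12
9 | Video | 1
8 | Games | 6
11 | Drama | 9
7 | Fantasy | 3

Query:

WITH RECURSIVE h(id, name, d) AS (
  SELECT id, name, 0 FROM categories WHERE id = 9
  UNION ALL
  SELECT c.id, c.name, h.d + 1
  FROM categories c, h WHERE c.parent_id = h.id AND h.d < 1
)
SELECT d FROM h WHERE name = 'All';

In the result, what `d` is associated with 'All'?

1

Base: id=9 (Video) at d 0.
Iteration 1: rows with parent_id in {9} -> Drama (id 11, d 1), All (id 12, d 1).
Iteration 2: d < 1 fails for all current rows; recursion stops.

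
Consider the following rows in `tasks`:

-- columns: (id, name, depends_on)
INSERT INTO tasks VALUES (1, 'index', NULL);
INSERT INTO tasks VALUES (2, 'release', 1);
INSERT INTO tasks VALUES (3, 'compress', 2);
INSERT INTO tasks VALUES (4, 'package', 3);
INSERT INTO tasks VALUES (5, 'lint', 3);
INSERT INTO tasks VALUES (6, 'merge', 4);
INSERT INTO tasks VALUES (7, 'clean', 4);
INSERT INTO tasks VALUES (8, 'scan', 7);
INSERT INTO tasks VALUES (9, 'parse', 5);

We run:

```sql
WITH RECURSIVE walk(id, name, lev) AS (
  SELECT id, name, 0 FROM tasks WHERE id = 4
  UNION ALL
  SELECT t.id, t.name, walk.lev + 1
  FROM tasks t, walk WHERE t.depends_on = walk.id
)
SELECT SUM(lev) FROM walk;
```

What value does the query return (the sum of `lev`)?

Base: id=4 (package) at lev 0.
Iteration 1: rows with depends_on in {4} -> merge (id 6, lev 1), clean (id 7, lev 1).
Iteration 2: rows with depends_on in {6,7} -> scan (id 8, lev 2).
Iteration 3: no rows with depends_on in {8}; recursion stops.
SUM(lev) = 0 + 1 + 1 + 2 = 4.

4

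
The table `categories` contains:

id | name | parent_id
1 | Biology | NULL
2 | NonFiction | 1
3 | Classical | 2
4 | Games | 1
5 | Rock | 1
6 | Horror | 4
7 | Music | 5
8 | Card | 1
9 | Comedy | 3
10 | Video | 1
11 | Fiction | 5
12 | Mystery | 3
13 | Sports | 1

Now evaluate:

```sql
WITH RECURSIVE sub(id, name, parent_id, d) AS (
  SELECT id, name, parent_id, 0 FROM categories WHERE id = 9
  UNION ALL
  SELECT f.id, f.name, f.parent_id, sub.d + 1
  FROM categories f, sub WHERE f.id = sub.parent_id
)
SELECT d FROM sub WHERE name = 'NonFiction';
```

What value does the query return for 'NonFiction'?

2

Base: id=9 (Comedy), parent_id=3, d 0.
Iteration 1: join on id=3 -> Classical (id 3, parent_id=2, d 1).
Iteration 2: join on id=2 -> NonFiction (id 2, parent_id=1, d 2).
Iteration 3: join on id=1 -> Biology (id 1, parent_id=NULL, d 3).
Iteration 4: parent_id is NULL; no match; recursion stops.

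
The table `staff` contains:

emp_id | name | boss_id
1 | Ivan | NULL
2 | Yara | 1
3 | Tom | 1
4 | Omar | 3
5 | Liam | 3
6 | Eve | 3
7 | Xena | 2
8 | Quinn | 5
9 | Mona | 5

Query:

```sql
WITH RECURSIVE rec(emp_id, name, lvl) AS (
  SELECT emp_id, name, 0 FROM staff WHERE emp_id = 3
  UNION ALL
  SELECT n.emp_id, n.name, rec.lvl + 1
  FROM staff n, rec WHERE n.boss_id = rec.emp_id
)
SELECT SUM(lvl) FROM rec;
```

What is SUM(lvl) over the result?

7

Base: emp_id=3 (Tom) at lvl 0.
Iteration 1: rows with boss_id in {3} -> Omar (id 4, lvl 1), Liam (id 5, lvl 1), Eve (id 6, lvl 1).
Iteration 2: rows with boss_id in {4,5,6} -> Quinn (id 8, lvl 2), Mona (id 9, lvl 2).
Iteration 3: no rows with boss_id in {8,9}; recursion stops.
SUM(lvl) = 0 + 1 + 1 + 1 + 2 + 2 = 7.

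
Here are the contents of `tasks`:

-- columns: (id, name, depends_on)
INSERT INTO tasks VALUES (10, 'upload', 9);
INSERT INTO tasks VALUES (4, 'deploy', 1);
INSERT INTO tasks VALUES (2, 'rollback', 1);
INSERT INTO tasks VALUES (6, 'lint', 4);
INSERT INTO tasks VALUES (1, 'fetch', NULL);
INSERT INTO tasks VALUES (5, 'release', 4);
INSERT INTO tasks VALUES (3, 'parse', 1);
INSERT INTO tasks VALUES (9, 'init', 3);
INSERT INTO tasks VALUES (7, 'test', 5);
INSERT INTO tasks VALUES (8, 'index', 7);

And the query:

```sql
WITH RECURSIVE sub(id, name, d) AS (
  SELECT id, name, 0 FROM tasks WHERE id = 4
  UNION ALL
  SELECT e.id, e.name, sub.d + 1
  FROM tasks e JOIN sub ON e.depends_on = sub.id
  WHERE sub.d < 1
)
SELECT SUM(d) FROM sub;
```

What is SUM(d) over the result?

2

Base: id=4 (deploy) at d 0.
Iteration 1: rows with depends_on in {4} -> release (id 5, d 1), lint (id 6, d 1).
Iteration 2: d < 1 fails for all current rows; recursion stops.
SUM(d) = 0 + 1 + 1 = 2.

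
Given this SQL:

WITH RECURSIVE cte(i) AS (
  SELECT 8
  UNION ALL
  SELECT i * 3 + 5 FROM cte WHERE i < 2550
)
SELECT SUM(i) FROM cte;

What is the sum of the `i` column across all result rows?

11459

Base: i=8.
Iteration 1: 8 < 2550 holds -> i = 8 * 3 + 5 = 29.
Iteration 2: 29 < 2550 holds -> i = 29 * 3 + 5 = 92.
Iteration 3: 92 < 2550 holds -> i = 92 * 3 + 5 = 281.
Iteration 4: 281 < 2550 holds -> i = 281 * 3 + 5 = 848.
Iteration 5: 848 < 2550 holds -> i = 848 * 3 + 5 = 2549.
Iteration 6: 2549 < 2550 holds -> i = 2549 * 3 + 5 = 7652.
Iteration 7: 7652 < 2550 fails; recursion stops.
SUM(i) = 8 + 29 + 92 + 281 + 848 + 2549 + 7652 = 11459.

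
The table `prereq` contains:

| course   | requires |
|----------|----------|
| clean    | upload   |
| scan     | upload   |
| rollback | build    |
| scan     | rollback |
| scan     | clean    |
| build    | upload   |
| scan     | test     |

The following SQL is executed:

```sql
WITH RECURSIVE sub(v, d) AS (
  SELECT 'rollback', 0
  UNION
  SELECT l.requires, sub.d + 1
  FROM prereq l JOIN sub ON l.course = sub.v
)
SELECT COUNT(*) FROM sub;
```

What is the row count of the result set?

3

Base: (rollback, d=0).
Iteration 1: edges from {rollback} -> (build, d=1).
Iteration 2: edges from {build} -> (upload, d=2).
Iteration 3: no outgoing edges from {upload}; recursion stops.
Total rows emitted: 3.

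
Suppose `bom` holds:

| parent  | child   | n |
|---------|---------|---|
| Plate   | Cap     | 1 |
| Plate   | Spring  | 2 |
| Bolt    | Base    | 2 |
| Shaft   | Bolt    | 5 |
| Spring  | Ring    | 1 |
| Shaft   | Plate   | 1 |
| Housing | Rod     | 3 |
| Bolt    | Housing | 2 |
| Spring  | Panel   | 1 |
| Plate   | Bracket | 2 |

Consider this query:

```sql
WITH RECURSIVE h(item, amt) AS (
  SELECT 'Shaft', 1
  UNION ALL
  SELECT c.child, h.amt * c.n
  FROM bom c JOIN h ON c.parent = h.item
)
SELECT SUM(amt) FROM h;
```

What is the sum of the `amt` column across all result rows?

66

Base: (Shaft, amt=1).
Iteration 1: components of {Shaft} -> Bolt = 1*5 = 5, Plate = 1*1 = 1.
Iteration 2: components of {Bolt,Plate} -> Base = 5*2 = 10, Bracket = 1*2 = 2, Cap = 1*1 = 1, Housing = 5*2 = 10, Spring = 1*2 = 2.
Iteration 3: components of {Base,Bracket,Cap,Housing,Spring} -> Panel = 2*1 = 2, Ring = 2*1 = 2, Rod = 10*3 = 30.
Iteration 4: no further components; recursion stops.
SUM(amt) = 1 + 1 + 5 + 2 + 1 + 2 + 10 + 10 + 2 + 2 + 30 = 66.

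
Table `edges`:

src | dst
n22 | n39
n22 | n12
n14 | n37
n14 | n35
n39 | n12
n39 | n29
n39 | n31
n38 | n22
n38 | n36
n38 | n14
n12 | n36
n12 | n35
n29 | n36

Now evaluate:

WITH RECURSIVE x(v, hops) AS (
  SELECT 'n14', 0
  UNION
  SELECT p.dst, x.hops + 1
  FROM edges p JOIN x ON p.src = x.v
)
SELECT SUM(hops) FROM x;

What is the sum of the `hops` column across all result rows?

Base: (n14, hops=0).
Iteration 1: edges from {n14} -> (n35, hops=1), (n37, hops=1).
Iteration 2: no outgoing edges from {n35,n37}; recursion stops.
SUM(hops) = 0 + 1 + 1 = 2.

2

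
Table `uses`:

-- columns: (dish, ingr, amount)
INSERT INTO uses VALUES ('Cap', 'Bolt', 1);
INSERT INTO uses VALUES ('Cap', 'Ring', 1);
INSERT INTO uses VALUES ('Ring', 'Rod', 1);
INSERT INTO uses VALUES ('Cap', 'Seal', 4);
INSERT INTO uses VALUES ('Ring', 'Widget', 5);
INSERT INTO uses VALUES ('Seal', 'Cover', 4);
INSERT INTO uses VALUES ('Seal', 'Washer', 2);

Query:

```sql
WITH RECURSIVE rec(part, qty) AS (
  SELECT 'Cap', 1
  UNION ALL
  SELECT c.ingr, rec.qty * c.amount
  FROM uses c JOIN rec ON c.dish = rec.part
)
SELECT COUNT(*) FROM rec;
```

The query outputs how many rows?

Base: (Cap, qty=1).
Iteration 1: components of {Cap} -> Bolt = 1*1 = 1, Ring = 1*1 = 1, Seal = 1*4 = 4.
Iteration 2: components of {Bolt,Ring,Seal} -> Cover = 4*4 = 16, Rod = 1*1 = 1, Washer = 4*2 = 8, Widget = 1*5 = 5.
Iteration 3: no further components; recursion stops.
Total rows emitted: 8.

8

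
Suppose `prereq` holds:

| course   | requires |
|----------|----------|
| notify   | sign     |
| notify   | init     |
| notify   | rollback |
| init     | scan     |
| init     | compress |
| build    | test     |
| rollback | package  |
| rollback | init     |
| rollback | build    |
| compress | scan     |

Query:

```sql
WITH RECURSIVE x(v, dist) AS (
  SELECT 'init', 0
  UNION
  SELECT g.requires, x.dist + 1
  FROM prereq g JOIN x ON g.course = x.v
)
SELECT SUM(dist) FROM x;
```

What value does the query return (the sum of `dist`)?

Base: (init, dist=0).
Iteration 1: edges from {init} -> (compress, dist=1), (scan, dist=1).
Iteration 2: edges from {compress,scan} -> (scan, dist=2).
Iteration 3: no outgoing edges from {scan}; recursion stops.
SUM(dist) = 0 + 1 + 1 + 2 = 4.

4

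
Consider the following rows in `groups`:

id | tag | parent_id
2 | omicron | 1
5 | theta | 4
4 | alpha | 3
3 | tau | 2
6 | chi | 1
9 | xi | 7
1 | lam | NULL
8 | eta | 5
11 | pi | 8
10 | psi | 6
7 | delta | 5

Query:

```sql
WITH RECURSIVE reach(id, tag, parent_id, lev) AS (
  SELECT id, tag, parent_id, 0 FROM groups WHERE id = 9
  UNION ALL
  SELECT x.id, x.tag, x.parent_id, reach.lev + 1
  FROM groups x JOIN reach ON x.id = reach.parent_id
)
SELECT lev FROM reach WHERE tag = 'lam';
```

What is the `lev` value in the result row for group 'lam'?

6

Base: id=9 (xi), parent_id=7, lev 0.
Iteration 1: join on id=7 -> delta (id 7, parent_id=5, lev 1).
Iteration 2: join on id=5 -> theta (id 5, parent_id=4, lev 2).
Iteration 3: join on id=4 -> alpha (id 4, parent_id=3, lev 3).
Iteration 4: join on id=3 -> tau (id 3, parent_id=2, lev 4).
Iteration 5: join on id=2 -> omicron (id 2, parent_id=1, lev 5).
Iteration 6: join on id=1 -> lam (id 1, parent_id=NULL, lev 6).
Iteration 7: parent_id is NULL; no match; recursion stops.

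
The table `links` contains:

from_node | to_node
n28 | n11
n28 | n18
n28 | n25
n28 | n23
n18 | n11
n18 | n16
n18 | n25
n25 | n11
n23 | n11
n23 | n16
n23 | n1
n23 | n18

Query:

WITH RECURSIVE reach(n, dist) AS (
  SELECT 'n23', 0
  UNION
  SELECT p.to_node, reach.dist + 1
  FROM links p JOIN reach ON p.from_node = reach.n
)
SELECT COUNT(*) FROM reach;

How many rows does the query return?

9

Base: (n23, dist=0).
Iteration 1: edges from {n23} -> (n1, dist=1), (n11, dist=1), (n16, dist=1), (n18, dist=1).
Iteration 2: edges from {n1,n11,n16,n18} -> (n11, dist=2), (n16, dist=2), (n25, dist=2).
Iteration 3: edges from {n11,n16,n25} -> (n11, dist=3).
Iteration 4: no outgoing edges from {n11}; recursion stops.
Total rows emitted: 9.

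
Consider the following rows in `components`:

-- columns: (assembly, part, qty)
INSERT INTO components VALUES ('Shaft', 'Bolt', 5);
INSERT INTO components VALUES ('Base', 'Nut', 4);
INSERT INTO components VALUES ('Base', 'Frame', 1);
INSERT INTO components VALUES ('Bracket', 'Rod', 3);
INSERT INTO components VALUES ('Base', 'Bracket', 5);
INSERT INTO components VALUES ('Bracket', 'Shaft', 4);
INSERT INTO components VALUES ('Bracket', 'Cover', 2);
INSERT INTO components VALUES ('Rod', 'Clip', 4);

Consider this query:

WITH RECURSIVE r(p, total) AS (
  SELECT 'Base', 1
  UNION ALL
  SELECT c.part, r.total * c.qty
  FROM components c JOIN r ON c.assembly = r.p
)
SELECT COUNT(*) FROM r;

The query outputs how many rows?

Base: (Base, total=1).
Iteration 1: components of {Base} -> Bracket = 1*5 = 5, Frame = 1*1 = 1, Nut = 1*4 = 4.
Iteration 2: components of {Bracket,Frame,Nut} -> Cover = 5*2 = 10, Rod = 5*3 = 15, Shaft = 5*4 = 20.
Iteration 3: components of {Cover,Rod,Shaft} -> Bolt = 20*5 = 100, Clip = 15*4 = 60.
Iteration 4: no further components; recursion stops.
Total rows emitted: 9.

9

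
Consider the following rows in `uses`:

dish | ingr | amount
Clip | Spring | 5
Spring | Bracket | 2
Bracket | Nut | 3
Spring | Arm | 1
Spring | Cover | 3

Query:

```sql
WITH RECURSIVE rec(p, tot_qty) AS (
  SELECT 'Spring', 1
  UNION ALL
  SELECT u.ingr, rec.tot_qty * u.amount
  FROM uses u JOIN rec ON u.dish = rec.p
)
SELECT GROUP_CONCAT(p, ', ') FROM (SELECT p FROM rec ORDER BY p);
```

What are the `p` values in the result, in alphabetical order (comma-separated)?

Arm, Bracket, Cover, Nut, Spring

Base: (Spring, tot_qty=1).
Iteration 1: components of {Spring} -> Arm = 1*1 = 1, Bracket = 1*2 = 2, Cover = 1*3 = 3.
Iteration 2: components of {Arm,Bracket,Cover} -> Nut = 2*3 = 6.
Iteration 3: no further components; recursion stops.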